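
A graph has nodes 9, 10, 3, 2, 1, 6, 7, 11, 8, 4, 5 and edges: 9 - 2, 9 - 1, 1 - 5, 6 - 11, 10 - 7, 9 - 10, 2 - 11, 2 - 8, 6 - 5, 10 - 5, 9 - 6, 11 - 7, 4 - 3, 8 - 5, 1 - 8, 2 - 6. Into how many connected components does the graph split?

Starting from 3 we can reach 3, 4. That is one component of size 2.
Starting from 1 we can reach 1, 2, 5, 6, 7, 8, 9, 10, 11. That is one component of size 9.
Total: 2 components.

2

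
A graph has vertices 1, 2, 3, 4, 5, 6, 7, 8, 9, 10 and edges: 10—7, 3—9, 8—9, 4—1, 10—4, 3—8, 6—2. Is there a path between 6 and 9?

No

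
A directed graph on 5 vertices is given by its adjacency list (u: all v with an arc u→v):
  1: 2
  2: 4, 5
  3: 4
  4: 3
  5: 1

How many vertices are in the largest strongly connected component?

3

{1, 2, 5} are all mutually reachable — one SCC of size 3.
{3, 4} are all mutually reachable — one SCC of size 2.
The largest has 3 vertices.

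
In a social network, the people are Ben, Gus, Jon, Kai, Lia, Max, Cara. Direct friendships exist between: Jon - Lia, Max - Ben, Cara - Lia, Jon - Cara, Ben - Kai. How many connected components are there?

3

Gus is isolated — a component by itself.
Starting from Jon we can reach Jon, Lia, Cara. That is one component of size 3.
Starting from Ben we can reach Ben, Kai, Max. That is one component of size 3.
Total: 3 components.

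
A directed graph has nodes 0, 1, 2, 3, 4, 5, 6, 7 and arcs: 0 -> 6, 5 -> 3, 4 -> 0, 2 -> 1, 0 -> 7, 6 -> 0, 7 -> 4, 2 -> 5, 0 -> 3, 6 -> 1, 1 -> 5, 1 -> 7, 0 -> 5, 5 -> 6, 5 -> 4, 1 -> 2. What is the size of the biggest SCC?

7

{0, 1, 2, 4, 5, 6, 7} are all mutually reachable — one SCC of size 7.
{3} is an SCC by itself.
The largest has 7 vertices.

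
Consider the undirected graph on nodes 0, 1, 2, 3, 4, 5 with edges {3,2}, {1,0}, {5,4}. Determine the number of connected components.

3

Starting from 0 we can reach 0, 1. That is one component of size 2.
Starting from 4 we can reach 4, 5. That is one component of size 2.
Starting from 2 we can reach 2, 3. That is one component of size 2.
Total: 3 components.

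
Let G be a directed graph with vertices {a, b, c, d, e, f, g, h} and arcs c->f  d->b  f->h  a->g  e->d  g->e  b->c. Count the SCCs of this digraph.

{f} is an SCC by itself.
{h} is an SCC by itself.
{b} is an SCC by itself.
{e} is an SCC by itself.
{d} is an SCC by itself.
(and 3 more singleton SCCs)
That gives 8 strongly connected components.

8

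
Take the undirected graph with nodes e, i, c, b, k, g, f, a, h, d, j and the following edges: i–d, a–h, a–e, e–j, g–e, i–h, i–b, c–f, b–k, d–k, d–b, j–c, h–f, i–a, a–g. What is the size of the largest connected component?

11

Starting from a we can reach a, b, c, d, e, f, g, h, i, j, k. That is one component of size 11.
The largest has 11 vertices.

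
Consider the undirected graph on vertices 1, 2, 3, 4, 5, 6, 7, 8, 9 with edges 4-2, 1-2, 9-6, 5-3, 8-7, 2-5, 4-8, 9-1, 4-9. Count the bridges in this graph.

5

The edges on the cycle 4-9-1-2-4 are not bridges since each lies on that cycle.
But removing 2-5 disconnects 2 from 5; removing 4-8 disconnects 4 from 8; removing 8-7 disconnects 8 from 7; removing 6-9 disconnects 6 from 9 — these are bridges.
In total 5 edges are bridges.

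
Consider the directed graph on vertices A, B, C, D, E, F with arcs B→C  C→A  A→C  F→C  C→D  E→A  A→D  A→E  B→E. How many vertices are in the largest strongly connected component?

{A, C, E} are all mutually reachable — one SCC of size 3.
{D} is an SCC by itself.
{F} is an SCC by itself.
{B} is an SCC by itself.
The largest has 3 vertices.

3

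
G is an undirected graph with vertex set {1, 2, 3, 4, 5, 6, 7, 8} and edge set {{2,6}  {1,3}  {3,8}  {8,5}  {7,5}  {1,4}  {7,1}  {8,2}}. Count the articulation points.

Removing 1 increases the component count from 1 to 2, so 1 is a cut vertex.
Removing 2 increases the component count from 1 to 2, so 2 is a cut vertex.
Removing 8 increases the component count from 1 to 2, so 8 is a cut vertex.
By contrast removing 4 leaves 1 component; it is not a cut vertex. No other vertex is a cut vertex either.

3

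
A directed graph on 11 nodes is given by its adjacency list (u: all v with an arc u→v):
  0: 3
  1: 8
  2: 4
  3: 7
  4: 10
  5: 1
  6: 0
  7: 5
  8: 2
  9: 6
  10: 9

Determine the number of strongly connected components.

{0, 1, 2, 3, 4, 5, 6, 7, 8, 9, 10} are all mutually reachable — one SCC of size 11.
That gives 1 strongly connected component.

1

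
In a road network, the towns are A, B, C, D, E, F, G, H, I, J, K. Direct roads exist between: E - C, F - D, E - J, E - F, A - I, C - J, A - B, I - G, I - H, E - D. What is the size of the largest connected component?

K is isolated — a component by itself.
Starting from A we can reach A, B, G, H, I. That is one component of size 5.
Starting from C we can reach C, D, E, F, J. That is one component of size 5.
The largest has 5 vertices.

5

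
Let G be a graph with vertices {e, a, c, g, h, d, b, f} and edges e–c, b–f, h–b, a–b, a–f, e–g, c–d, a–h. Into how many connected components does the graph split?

Starting from a we can reach a, b, f, h. That is one component of size 4.
Starting from c we can reach c, d, e, g. That is one component of size 4.
Total: 2 components.

2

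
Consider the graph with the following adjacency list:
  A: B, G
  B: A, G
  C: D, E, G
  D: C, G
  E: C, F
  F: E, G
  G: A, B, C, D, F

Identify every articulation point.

G

Removing G increases the component count from 1 to 2, so G is a cut vertex.
By contrast removing E leaves 1 component; it is not a cut vertex. No other vertex is a cut vertex either.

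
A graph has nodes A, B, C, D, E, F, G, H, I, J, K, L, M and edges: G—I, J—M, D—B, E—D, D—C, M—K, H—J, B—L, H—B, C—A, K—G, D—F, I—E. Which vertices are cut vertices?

B, C, D

Removing B increases the component count from 1 to 2, so B is a cut vertex.
Removing C increases the component count from 1 to 2, so C is a cut vertex.
Removing D increases the component count from 1 to 3, so D is a cut vertex.
By contrast removing F leaves 1 component; it is not a cut vertex. No other vertex is a cut vertex either.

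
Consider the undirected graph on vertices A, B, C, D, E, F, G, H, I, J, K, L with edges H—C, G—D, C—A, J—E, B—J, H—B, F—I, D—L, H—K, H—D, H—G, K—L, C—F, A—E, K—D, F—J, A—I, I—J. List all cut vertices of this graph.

H

Removing H increases the component count from 1 to 2, so H is a cut vertex.
By contrast removing F leaves 1 component; it is not a cut vertex. No other vertex is a cut vertex either.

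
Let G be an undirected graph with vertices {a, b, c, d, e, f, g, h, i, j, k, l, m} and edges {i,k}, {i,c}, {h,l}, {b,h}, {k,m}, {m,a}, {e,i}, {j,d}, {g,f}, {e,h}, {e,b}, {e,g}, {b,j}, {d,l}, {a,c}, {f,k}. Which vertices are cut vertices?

e

Removing e increases the component count from 1 to 2, so e is a cut vertex.
By contrast removing b leaves 1 component; it is not a cut vertex. No other vertex is a cut vertex either.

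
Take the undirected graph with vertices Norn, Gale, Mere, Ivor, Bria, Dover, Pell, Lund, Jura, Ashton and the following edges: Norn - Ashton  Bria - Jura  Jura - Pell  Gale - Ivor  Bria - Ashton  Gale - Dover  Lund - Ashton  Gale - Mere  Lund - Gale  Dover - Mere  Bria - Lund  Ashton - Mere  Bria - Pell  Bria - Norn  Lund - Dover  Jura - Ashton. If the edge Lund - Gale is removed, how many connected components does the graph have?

1

Lund and Gale are still connected via Lund-Dover-Gale, so the component count stays at 1.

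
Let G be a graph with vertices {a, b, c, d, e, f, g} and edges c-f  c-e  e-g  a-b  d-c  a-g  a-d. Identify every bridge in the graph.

a-b, c-f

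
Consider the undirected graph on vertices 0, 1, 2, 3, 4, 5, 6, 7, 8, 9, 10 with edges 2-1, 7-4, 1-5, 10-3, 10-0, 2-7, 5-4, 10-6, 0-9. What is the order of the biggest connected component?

8 is isolated — a component by itself.
Starting from 1 we can reach 1, 2, 4, 5, 7. That is one component of size 5.
Starting from 0 we can reach 0, 3, 6, 9, 10. That is one component of size 5.
The largest has 5 vertices.

5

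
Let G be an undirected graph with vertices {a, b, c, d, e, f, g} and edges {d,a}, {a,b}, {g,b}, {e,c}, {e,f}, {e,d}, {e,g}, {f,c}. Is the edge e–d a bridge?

After removing e–d, the path e-g-b-a-d still connects them, so the edge is not a bridge.

No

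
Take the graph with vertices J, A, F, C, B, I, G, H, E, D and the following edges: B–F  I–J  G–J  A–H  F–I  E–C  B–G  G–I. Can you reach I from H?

No

The component containing H is {A, H}, and I is not in it.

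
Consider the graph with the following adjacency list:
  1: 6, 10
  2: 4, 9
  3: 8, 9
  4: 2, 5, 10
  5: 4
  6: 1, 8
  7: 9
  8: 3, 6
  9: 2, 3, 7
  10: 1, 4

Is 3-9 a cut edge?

No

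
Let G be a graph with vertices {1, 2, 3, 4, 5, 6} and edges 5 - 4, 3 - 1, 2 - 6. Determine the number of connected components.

Starting from 2 we can reach 2, 6. That is one component of size 2.
Starting from 4 we can reach 4, 5. That is one component of size 2.
Starting from 1 we can reach 1, 3. That is one component of size 2.
Total: 3 components.

3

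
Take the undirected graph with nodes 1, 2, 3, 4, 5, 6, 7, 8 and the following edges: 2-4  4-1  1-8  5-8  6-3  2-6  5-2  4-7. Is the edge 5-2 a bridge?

After removing 5-2, the path 5-8-1-4-2 still connects them, so the edge is not a bridge.

No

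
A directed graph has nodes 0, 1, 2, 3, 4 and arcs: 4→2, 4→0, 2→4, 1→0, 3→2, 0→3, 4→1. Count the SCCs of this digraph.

1

{0, 1, 2, 3, 4} are all mutually reachable — one SCC of size 5.
That gives 1 strongly connected component.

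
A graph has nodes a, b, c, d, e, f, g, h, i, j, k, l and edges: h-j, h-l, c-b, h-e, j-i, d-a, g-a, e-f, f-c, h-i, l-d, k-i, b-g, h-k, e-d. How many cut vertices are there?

Removing h increases the component count from 1 to 2, so h is a cut vertex.
By contrast removing l leaves 1 component; it is not a cut vertex. No other vertex is a cut vertex either.

1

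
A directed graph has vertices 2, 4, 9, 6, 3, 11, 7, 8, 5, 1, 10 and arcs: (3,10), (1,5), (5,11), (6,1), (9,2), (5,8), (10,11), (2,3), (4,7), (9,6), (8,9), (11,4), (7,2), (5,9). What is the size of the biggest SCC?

{2, 3, 4, 7, 10, 11} are all mutually reachable — one SCC of size 6.
{1, 5, 6, 8, 9} are all mutually reachable — one SCC of size 5.
The largest has 6 vertices.

6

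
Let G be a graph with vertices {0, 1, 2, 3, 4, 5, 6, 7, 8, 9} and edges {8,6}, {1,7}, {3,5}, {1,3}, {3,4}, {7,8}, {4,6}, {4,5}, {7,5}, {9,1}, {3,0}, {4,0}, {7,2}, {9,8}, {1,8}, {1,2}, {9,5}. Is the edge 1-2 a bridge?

No

After removing 1-2, the path 1-7-2 still connects them, so the edge is not a bridge.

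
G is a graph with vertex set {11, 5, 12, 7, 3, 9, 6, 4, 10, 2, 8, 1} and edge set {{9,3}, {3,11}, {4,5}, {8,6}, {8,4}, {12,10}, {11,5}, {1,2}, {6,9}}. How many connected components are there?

4

7 is isolated — a component by itself.
Starting from 10 we can reach 10, 12. That is one component of size 2.
Starting from 1 we can reach 1, 2. That is one component of size 2.
Starting from 3 we can reach 3, 4, 5, 6, 8, 9, 11. That is one component of size 7.
Total: 4 components.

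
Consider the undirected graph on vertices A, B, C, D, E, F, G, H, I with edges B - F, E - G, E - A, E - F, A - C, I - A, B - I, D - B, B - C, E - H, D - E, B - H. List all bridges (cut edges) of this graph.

The edges on the cycle D-E-H-B-D are not bridges since each lies on that cycle.
But removing G - E disconnects G from E — this is a bridge.

E-G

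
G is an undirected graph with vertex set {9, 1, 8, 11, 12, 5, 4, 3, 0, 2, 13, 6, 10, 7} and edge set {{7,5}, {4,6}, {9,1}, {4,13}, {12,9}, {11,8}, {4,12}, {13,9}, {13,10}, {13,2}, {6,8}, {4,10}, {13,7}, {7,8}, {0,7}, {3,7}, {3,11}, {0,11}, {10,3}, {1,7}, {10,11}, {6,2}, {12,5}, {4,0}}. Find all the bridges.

none

The edges on the cycle 4-13-9-1-7-3-10-4 are not bridges since each lies on that cycle.
Every edge lies on some cycle, so there are no bridges.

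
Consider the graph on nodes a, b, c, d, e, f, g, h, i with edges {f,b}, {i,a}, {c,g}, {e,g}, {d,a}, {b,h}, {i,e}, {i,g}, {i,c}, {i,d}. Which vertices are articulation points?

Removing b increases the component count from 2 to 3, so b is a cut vertex.
Removing i increases the component count from 2 to 3, so i is a cut vertex.
By contrast removing g leaves 2 components; it is not a cut vertex. No other vertex is a cut vertex either.

b, i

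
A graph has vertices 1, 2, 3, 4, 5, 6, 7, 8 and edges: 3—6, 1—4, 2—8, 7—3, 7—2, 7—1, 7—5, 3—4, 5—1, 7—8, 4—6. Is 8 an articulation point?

Deleting 8 leaves 1 component (was 1) (its neighbors 2, 7 remain connected to each other), so 8 is not a cut vertex.

No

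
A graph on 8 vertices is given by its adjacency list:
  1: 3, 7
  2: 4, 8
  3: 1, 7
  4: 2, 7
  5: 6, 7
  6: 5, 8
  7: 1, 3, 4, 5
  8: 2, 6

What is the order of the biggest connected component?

Starting from 1 we can reach 1, 2, 3, 4, 5, 6, 7, 8. That is one component of size 8.
The largest has 8 vertices.

8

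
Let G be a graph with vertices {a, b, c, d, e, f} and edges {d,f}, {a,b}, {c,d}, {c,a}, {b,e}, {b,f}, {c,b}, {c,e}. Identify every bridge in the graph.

The edges on the cycle c-d-f-b-a-c are not bridges since each lies on that cycle.
Every edge lies on some cycle, so there are no bridges.

none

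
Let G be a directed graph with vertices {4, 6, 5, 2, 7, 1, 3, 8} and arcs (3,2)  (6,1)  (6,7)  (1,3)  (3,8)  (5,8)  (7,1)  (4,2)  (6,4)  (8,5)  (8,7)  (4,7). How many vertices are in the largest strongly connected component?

{1, 3, 5, 7, 8} are all mutually reachable — one SCC of size 5.
{6} is an SCC by itself.
{4} is an SCC by itself.
{2} is an SCC by itself.
The largest has 5 vertices.

5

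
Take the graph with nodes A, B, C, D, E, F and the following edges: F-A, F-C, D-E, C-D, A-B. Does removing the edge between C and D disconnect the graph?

Yes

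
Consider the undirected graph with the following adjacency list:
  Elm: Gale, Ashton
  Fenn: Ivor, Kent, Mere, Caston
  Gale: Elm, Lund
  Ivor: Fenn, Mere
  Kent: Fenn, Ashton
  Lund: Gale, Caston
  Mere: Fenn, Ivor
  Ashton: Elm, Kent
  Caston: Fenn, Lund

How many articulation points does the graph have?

1

Removing Fenn increases the component count from 1 to 2, so Fenn is a cut vertex.
By contrast removing Ivor leaves 1 component; it is not a cut vertex. No other vertex is a cut vertex either.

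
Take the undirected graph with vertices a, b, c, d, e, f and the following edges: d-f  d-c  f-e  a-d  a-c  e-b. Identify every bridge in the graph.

b-e, d-f, e-f

The edges on the cycle a-d-c-a are not bridges since each lies on that cycle.
But removing f-e disconnects f from e; removing d-f disconnects d from f; removing e-b disconnects e from b — these are bridges.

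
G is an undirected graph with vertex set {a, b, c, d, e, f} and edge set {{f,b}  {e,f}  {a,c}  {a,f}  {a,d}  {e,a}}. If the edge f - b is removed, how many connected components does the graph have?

2

Before removal there is 1 component.
f - b is a bridge — removing it separates f's side from b's side.
After removal: 2 components.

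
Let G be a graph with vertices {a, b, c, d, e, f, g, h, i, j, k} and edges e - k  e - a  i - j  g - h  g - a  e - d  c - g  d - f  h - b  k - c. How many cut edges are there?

5

The edges on the cycle e-k-c-g-a-e are not bridges since each lies on that cycle.
But removing i - j disconnects i from j; removing h - b disconnects h from b; removing g - h disconnects g from h; removing e - d disconnects e from d — these are bridges.
In total 5 edges are bridges.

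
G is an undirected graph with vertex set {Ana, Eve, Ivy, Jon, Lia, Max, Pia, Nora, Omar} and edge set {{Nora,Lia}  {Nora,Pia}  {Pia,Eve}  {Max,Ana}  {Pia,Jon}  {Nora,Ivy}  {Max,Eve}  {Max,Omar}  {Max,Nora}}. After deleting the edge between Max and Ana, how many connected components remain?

2

Before removal there is 1 component.
Max–Ana is a bridge — removing it separates Max's side from Ana's side.
After removal: 2 components.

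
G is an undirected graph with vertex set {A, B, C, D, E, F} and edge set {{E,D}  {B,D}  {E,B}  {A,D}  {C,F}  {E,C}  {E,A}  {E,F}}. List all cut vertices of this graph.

Removing E increases the component count from 1 to 2, so E is a cut vertex.
By contrast removing A leaves 1 component; it is not a cut vertex. No other vertex is a cut vertex either.

E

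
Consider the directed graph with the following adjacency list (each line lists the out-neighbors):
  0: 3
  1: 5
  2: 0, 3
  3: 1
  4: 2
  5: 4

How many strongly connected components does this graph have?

{0, 1, 2, 3, 4, 5} are all mutually reachable — one SCC of size 6.
That gives 1 strongly connected component.

1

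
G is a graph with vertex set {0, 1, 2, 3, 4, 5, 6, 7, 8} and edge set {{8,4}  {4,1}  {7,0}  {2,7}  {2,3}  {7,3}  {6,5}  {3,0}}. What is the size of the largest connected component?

Starting from 5 we can reach 5, 6. That is one component of size 2.
Starting from 1 we can reach 1, 4, 8. That is one component of size 3.
Starting from 0 we can reach 0, 2, 3, 7. That is one component of size 4.
The largest has 4 vertices.

4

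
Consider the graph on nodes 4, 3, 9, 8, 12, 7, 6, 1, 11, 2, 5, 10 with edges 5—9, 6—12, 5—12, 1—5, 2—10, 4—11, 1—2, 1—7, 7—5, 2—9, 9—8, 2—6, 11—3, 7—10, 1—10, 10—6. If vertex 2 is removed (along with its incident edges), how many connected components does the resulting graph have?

With 2 gone, the remaining components are: {3, 4, 11}; {1, 5, 6, 7, 8, 9, 10, 12}.
That is 2 components.

2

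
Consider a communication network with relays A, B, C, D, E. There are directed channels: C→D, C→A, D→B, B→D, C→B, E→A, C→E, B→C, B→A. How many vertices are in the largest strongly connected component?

3

{B, C, D} are all mutually reachable — one SCC of size 3.
{A} is an SCC by itself.
{E} is an SCC by itself.
The largest has 3 vertices.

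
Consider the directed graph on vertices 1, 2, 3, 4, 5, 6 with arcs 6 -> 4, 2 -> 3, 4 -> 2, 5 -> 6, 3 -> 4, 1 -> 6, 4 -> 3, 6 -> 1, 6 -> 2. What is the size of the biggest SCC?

3

{2, 3, 4} are all mutually reachable — one SCC of size 3.
{1, 6} are all mutually reachable — one SCC of size 2.
{5} is an SCC by itself.
The largest has 3 vertices.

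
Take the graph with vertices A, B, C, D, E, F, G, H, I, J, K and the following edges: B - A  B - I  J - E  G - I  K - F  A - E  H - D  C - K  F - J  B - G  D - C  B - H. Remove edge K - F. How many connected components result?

1

K and F are still connected via K-C-D-H-B-A-E-J-F, so the component count stays at 1.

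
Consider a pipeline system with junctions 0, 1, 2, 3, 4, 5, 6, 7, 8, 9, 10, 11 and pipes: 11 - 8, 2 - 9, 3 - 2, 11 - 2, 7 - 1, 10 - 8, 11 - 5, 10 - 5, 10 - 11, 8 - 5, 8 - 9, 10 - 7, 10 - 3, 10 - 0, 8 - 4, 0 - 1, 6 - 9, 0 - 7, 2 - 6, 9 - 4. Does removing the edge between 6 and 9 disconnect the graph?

No

After removing 6 - 9, the path 6-2-9 still connects them, so the edge is not a bridge.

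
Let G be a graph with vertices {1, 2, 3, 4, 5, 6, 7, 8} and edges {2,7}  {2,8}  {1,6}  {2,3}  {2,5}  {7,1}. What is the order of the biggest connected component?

4 is isolated — a component by itself.
Starting from 1 we can reach 1, 2, 3, 5, 6, 7, 8. That is one component of size 7.
The largest has 7 vertices.

7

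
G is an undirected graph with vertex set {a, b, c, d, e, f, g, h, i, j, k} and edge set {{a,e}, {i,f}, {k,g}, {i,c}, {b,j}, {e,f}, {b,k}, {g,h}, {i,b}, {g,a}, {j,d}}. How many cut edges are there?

4

The edges on the cycle i-b-k-g-a-e-f-i are not bridges since each lies on that cycle.
But removing j - d disconnects j from d; removing j - b disconnects j from b; removing g - h disconnects g from h; removing i - c disconnects i from c — these are bridges.
That makes 4 bridges.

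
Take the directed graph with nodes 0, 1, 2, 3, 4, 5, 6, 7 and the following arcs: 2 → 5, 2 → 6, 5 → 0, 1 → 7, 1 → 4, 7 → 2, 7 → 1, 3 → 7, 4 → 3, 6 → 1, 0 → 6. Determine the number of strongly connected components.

{0, 1, 2, 3, 4, 5, 6, 7} are all mutually reachable — one SCC of size 8.
That gives 1 strongly connected component.

1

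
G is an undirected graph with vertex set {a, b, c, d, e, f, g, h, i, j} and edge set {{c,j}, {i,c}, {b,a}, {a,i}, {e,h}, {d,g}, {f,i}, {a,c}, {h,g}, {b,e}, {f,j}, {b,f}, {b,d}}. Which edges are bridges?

none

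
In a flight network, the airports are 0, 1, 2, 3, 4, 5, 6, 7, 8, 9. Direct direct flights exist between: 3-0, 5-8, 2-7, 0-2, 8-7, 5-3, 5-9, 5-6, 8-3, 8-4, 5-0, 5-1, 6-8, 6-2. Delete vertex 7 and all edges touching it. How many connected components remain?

1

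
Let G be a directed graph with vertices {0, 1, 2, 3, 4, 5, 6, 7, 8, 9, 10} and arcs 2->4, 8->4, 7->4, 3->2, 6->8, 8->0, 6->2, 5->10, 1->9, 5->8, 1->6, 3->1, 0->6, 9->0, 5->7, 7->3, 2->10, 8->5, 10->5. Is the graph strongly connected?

No

There is no directed path from 4 to 9, so the graph is not strongly connected.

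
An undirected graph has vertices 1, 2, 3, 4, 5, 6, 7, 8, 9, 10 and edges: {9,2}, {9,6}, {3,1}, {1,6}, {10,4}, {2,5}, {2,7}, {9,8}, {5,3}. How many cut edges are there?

3

The edges on the cycle 9-2-5-3-1-6-9 are not bridges since each lies on that cycle.
But removing 10—4 disconnects 10 from 4; removing 2—7 disconnects 2 from 7; removing 9—8 disconnects 9 from 8 — these are bridges.
That makes 3 bridges.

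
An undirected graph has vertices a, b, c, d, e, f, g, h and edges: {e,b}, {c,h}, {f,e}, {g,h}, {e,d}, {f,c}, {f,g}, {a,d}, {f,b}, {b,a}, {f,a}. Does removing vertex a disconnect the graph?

Deleting a leaves 1 component (was 1) (its neighbors b, d, f remain connected to each other), so a is not a cut vertex.

No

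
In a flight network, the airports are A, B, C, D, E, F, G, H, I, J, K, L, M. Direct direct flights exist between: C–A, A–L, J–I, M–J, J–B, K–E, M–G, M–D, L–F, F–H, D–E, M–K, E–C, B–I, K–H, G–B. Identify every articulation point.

M

Removing M increases the component count from 1 to 2, so M is a cut vertex.
By contrast removing F leaves 1 component; it is not a cut vertex. No other vertex is a cut vertex either.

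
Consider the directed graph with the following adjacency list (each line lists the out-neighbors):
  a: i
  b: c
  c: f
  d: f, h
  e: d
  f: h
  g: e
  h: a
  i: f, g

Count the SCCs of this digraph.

3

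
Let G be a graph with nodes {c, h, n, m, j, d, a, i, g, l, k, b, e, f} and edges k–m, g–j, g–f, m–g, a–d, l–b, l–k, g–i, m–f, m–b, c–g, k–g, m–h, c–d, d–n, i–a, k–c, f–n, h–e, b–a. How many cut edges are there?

The edges on the cycle l-k-m-b-l are not bridges since each lies on that cycle.
But removing h–e disconnects h from e; removing g–j disconnects g from j; removing h–m disconnects h from m — these are bridges.
That makes 3 bridges.

3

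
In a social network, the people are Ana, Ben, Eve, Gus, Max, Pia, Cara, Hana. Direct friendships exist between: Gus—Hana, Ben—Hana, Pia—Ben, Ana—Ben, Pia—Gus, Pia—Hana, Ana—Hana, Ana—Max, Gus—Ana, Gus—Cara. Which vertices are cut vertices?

Removing Ana increases the component count from 2 to 3, so Ana is a cut vertex.
Removing Gus increases the component count from 2 to 3, so Gus is a cut vertex.
By contrast removing Pia leaves 2 components; it is not a cut vertex. No other vertex is a cut vertex either.

Ana, Gus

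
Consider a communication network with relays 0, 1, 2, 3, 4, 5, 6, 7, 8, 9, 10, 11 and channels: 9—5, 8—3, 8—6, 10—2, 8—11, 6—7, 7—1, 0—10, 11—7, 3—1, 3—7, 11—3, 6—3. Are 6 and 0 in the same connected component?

No

The component containing 6 is {1, 3, 6, 7, 8, 11}, and 0 is not in it.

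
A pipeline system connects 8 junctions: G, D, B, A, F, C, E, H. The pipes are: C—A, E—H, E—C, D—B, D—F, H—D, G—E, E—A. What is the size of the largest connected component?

8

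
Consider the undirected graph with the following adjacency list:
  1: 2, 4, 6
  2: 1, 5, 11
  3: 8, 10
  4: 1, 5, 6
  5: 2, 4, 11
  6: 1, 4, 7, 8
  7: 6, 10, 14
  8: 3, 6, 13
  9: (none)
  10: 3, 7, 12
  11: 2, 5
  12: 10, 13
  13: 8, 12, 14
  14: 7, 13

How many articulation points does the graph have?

Removing 6 increases the component count from 2 to 3, so 6 is a cut vertex.
By contrast removing 10 leaves 2 components; it is not a cut vertex. No other vertex is a cut vertex either.

1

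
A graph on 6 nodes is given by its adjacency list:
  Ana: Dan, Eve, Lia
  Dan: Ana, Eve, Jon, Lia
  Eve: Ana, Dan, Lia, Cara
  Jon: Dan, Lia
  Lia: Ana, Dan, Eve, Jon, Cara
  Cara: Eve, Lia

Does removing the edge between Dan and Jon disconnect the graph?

After removing Dan-Jon, the path Dan-Lia-Jon still connects them, so the edge is not a bridge.

No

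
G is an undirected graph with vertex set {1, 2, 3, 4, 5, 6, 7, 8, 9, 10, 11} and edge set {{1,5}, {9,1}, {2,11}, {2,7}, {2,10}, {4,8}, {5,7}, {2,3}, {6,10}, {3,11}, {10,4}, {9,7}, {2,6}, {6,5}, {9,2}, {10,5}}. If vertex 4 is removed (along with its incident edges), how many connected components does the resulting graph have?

With 4 gone, the remaining components are: {8}; {1, 2, 3, 5, 6, 7, 9, 10, 11}.
That is 2 components.

2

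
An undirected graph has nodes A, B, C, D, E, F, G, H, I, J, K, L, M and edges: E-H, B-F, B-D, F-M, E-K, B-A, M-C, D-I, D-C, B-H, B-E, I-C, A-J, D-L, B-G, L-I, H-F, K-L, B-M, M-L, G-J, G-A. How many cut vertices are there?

1

Removing B increases the component count from 1 to 2, so B is a cut vertex.
By contrast removing I leaves 1 component; it is not a cut vertex. No other vertex is a cut vertex either.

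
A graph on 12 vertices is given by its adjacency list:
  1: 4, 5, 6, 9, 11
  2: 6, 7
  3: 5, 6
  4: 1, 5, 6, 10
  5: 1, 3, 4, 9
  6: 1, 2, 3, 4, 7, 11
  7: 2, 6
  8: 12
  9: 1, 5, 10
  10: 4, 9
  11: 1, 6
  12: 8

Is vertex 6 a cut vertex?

Yes

Deleting 6 raises the number of components from 2 to 3, so 6 is a cut vertex.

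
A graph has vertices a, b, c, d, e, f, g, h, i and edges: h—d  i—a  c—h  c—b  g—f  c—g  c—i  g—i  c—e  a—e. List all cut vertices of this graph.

c, g, h

Removing c increases the component count from 1 to 3, so c is a cut vertex.
Removing g increases the component count from 1 to 2, so g is a cut vertex.
Removing h increases the component count from 1 to 2, so h is a cut vertex.
By contrast removing d leaves 1 component; it is not a cut vertex. No other vertex is a cut vertex either.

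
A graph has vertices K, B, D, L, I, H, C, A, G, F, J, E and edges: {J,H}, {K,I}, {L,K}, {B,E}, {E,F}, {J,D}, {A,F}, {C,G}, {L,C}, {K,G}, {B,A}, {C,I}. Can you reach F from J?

The component containing J is {D, H, J}, and F is not in it.

No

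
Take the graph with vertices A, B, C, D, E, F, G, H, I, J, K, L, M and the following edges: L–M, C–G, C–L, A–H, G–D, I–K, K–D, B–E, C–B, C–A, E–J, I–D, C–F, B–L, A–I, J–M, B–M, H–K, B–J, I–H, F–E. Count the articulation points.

1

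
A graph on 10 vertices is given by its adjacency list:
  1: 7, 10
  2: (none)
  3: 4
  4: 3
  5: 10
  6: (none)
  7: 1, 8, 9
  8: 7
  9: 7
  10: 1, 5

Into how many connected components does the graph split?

6 is isolated — a component by itself.
2 is isolated — a component by itself.
Starting from 3 we can reach 3, 4. That is one component of size 2.
Starting from 1 we can reach 1, 5, 7, 8, 9, 10. That is one component of size 6.
Total: 4 components.

4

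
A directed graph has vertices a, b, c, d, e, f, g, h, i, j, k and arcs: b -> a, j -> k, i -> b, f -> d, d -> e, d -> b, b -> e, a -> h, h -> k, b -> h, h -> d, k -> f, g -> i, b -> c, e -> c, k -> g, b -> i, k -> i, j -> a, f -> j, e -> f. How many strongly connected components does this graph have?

{a, b, d, e, f, g, h, i, j, k} are all mutually reachable — one SCC of size 10.
{c} is an SCC by itself.
That gives 2 strongly connected components.

2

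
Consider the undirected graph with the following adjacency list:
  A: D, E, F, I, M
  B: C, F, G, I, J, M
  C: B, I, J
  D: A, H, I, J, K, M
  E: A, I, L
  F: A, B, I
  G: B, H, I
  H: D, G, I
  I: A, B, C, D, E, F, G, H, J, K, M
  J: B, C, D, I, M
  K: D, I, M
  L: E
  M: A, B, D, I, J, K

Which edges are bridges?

E-L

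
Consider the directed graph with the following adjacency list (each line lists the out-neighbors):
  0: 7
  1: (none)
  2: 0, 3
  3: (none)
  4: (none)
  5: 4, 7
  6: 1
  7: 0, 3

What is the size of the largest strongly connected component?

{0, 7} are all mutually reachable — one SCC of size 2.
{4} is an SCC by itself.
{6} is an SCC by itself.
{1} is an SCC by itself.
{5} is an SCC by itself.
(and 2 more singleton SCCs)
The largest has 2 vertices.

2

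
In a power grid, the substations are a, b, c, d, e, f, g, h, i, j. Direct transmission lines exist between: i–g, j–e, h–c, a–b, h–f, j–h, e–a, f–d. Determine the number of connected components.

Starting from g we can reach g, i. That is one component of size 2.
Starting from a we can reach a, b, c, d, e, f, h, j. That is one component of size 8.
Total: 2 components.

2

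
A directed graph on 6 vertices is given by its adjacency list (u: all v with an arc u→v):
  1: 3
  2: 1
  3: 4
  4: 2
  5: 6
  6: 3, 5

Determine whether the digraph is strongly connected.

No

There is no directed path from 4 to 5, so the graph is not strongly connected.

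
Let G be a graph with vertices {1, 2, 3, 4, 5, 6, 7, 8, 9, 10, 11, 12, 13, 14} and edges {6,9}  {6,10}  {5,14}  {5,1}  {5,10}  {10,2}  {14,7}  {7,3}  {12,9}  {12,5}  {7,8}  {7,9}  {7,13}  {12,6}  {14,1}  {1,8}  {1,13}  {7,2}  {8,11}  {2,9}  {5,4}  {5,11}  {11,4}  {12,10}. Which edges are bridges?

The edges on the cycle 5-14-7-8-1-5 are not bridges since each lies on that cycle.
But removing 3–7 disconnects 3 from 7 — this is a bridge.

3-7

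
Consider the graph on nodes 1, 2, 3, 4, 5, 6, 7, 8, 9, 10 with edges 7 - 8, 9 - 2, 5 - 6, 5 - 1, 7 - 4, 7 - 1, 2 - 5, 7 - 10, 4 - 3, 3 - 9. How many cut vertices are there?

2

Removing 5 increases the component count from 1 to 2, so 5 is a cut vertex.
Removing 7 increases the component count from 1 to 3, so 7 is a cut vertex.
By contrast removing 9 leaves 1 component; it is not a cut vertex. No other vertex is a cut vertex either.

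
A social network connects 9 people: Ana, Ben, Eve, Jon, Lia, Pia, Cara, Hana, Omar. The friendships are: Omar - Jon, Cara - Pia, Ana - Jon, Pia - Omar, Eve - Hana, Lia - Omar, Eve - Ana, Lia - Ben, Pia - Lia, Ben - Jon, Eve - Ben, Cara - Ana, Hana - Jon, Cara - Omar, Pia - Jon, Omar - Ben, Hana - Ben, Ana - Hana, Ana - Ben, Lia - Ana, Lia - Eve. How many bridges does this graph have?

The edges on the cycle Pia-Lia-Eve-Hana-Jon-Ben-Omar-Pia are not bridges since each lies on that cycle.
Every edge lies on some cycle, so there are no bridges.

0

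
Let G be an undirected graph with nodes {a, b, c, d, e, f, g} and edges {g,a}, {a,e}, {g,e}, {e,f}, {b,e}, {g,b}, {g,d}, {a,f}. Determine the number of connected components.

c is isolated — a component by itself.
Starting from a we can reach a, b, d, e, f, g. That is one component of size 6.
Total: 2 components.

2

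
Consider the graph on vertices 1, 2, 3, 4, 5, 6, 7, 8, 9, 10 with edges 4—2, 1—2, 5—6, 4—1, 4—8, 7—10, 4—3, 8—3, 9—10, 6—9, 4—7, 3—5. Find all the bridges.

The edges on the cycle 4-1-2-4 are not bridges since each lies on that cycle.
Every edge lies on some cycle, so there are no bridges.

none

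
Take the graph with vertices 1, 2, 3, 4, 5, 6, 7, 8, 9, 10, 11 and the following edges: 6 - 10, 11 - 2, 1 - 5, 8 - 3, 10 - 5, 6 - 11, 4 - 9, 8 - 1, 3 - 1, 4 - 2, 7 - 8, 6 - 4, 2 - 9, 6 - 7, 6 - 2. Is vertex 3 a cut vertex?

No

Deleting 3 leaves 1 component (was 1) (its neighbors 1, 8 remain connected to each other), so 3 is not a cut vertex.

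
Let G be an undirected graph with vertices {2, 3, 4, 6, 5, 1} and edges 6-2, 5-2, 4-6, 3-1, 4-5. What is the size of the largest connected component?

Starting from 1 we can reach 1, 3. That is one component of size 2.
Starting from 2 we can reach 2, 4, 5, 6. That is one component of size 4.
The largest has 4 vertices.

4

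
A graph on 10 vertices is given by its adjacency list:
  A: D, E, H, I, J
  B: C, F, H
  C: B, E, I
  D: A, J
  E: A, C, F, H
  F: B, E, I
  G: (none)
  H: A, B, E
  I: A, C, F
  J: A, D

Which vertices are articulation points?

Removing A increases the component count from 2 to 3, so A is a cut vertex.
By contrast removing J leaves 2 components; it is not a cut vertex. No other vertex is a cut vertex either.

A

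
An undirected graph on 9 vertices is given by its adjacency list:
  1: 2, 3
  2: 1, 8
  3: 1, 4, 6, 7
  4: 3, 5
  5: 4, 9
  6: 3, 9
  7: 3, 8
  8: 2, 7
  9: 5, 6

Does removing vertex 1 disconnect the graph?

No

Deleting 1 leaves 1 component (was 1) (its neighbors 2, 3 remain connected to each other), so 1 is not a cut vertex.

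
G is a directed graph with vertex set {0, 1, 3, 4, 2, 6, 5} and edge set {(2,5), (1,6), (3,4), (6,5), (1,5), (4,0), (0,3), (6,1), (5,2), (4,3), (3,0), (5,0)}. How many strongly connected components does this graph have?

3

{0, 3, 4} are all mutually reachable — one SCC of size 3.
{1, 6} are all mutually reachable — one SCC of size 2.
{2, 5} are all mutually reachable — one SCC of size 2.
That gives 3 strongly connected components.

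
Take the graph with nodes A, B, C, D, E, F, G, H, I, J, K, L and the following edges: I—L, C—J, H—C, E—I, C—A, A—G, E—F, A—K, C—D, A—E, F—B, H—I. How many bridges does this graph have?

The edges on the cycle H-C-A-E-I-H are not bridges since each lies on that cycle.
But removing C—D disconnects C from D; removing E—F disconnects E from F; removing B—F disconnects B from F; removing A—K disconnects A from K — these are bridges.
In total 7 edges are bridges.

7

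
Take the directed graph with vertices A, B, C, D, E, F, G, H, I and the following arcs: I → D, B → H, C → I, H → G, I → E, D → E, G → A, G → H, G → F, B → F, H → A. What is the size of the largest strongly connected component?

2

{G, H} are all mutually reachable — one SCC of size 2.
{E} is an SCC by itself.
{I} is an SCC by itself.
{F} is an SCC by itself.
{D} is an SCC by itself.
(and 3 more singleton SCCs)
The largest has 2 vertices.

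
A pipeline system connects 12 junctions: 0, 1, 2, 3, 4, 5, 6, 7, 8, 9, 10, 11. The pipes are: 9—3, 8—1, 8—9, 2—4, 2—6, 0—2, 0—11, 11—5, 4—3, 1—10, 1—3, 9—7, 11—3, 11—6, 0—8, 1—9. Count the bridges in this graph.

The edges on the cycle 0-11-3-4-2-0 are not bridges since each lies on that cycle.
But removing 1—10 disconnects 1 from 10; removing 5—11 disconnects 5 from 11; removing 7—9 disconnects 7 from 9 — these are bridges.
That makes 3 bridges.

3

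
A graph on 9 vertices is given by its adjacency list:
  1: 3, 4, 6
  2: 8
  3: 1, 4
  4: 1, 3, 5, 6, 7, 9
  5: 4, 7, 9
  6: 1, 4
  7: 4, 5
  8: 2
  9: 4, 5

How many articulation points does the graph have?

Removing 4 increases the component count from 2 to 3, so 4 is a cut vertex.
By contrast removing 7 leaves 2 components; it is not a cut vertex. No other vertex is a cut vertex either.

1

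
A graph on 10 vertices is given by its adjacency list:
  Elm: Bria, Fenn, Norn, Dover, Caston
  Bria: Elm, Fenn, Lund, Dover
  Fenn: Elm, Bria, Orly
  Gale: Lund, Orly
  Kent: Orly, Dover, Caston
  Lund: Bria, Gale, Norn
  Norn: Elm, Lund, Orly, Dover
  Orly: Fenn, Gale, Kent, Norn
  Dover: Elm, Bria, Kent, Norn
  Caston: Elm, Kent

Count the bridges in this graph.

0

The edges on the cycle Bria-Lund-Gale-Orly-Fenn-Bria are not bridges since each lies on that cycle.
Every edge lies on some cycle, so there are no bridges.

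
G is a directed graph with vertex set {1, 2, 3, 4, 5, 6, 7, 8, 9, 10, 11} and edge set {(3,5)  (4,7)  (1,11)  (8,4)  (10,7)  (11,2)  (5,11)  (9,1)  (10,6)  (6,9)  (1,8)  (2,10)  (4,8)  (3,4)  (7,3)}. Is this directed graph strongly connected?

From 4 we can reach every vertex (1, 2, 3, 4, 5, 6, 7, 8, 9, 10, 11), and every vertex can reach 4 (1, 2, 3, 4, 5, 6, 7, 8, 9, 10, 11). So the whole graph is one strongly connected component.

Yes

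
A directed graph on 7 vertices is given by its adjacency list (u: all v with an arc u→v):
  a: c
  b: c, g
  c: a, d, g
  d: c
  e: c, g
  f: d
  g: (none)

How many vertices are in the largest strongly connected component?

{a, c, d} are all mutually reachable — one SCC of size 3.
{f} is an SCC by itself.
{g} is an SCC by itself.
{e} is an SCC by itself.
{b} is an SCC by itself.
The largest has 3 vertices.

3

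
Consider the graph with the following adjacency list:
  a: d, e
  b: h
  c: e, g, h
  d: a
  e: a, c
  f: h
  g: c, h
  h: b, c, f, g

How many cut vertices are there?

4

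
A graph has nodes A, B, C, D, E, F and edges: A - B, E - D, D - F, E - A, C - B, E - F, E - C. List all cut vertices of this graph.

Removing E increases the component count from 1 to 2, so E is a cut vertex.
By contrast removing F leaves 1 component; it is not a cut vertex. No other vertex is a cut vertex either.

E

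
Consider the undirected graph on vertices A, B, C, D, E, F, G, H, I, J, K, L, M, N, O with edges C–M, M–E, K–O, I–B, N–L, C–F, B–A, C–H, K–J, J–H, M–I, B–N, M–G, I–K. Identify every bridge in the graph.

A-B, B-I, B-N, C-F, E-M, G-M, K-O, L-N

The edges on the cycle C-M-I-K-J-H-C are not bridges since each lies on that cycle.
But removing A–B disconnects A from B; removing M–E disconnects M from E; removing C–F disconnects C from F; removing N–B disconnects N from B — these are bridges.
In total 8 edges are bridges.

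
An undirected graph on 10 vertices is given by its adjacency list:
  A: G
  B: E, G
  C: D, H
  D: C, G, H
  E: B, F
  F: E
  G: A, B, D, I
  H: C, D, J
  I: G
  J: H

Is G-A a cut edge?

Yes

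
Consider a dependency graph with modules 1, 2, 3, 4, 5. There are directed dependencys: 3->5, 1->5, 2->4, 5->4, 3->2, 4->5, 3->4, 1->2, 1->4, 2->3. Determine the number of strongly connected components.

{4, 5} are all mutually reachable — one SCC of size 2.
{2, 3} are all mutually reachable — one SCC of size 2.
{1} is an SCC by itself.
That gives 3 strongly connected components.

3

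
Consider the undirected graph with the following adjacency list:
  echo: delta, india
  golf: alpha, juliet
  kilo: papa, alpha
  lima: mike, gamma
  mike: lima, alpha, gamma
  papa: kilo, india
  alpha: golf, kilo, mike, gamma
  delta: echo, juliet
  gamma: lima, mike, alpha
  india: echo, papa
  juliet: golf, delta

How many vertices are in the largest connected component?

Starting from echo we can reach echo, golf, kilo, lima, mike, papa, alpha, delta, gamma, india, juliet. That is one component of size 11.
The largest has 11 vertices.

11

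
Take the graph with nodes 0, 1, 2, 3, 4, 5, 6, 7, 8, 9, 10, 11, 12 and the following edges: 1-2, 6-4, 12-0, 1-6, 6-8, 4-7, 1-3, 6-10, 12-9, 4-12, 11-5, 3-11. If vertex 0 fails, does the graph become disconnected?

No

Deleting 0 leaves 1 component (was 1), so 0 is not a cut vertex.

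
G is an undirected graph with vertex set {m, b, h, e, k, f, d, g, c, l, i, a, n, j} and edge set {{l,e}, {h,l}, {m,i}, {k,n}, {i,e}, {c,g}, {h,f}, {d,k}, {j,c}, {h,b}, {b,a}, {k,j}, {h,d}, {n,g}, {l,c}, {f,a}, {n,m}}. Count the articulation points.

1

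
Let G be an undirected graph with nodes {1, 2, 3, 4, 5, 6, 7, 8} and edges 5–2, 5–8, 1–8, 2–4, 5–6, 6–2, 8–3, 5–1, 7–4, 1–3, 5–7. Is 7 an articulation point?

No

Deleting 7 leaves 1 component (was 1) (its neighbors 4, 5 remain connected to each other), so 7 is not a cut vertex.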